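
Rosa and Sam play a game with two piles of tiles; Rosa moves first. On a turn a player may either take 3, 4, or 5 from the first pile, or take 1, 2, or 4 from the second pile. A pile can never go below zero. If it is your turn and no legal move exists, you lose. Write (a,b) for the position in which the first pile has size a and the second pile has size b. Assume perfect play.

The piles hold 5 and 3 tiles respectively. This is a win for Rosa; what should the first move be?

Positions with no move are L. A position that does have a move is losing for the player to move precisely when every available move leads to a winning position for the opponent. Fill in the labels:
No move ever increases a pile, so every position that can arise here has a ≤ 5 and b ≤ 3; it is enough to label the cells with 0 ≤ a ≤ 5 and 0 ≤ b ≤ 3.
Every move lowers a or b (never raises either), so fill the grid row by row in increasing a, and left to right within a row: each cell's successors are then already labelled.
      b=0  b=1  b=2  b=3
a=0:    L    W    W    L
a=1:    L    W    W    L
a=2:    L    W    W    L
a=3:    W    L    W    W
a=4:    W    L    W    W
a=5:    W    L    W    W
Cells with no legal move (terminal, hence L): (0,0), (1,0), (2,0).
The remaining L cells, each justified by listing all of its moves:
(0,3): L (options (0,2)(W), (0,1)(W) are all W)
(1,3): L (options (1,2)(W), (1,1)(W) are all W)
(2,3): L (options (2,2)(W), (2,1)(W) are all W)
(3,1): L (options (0,1)(W), (3,0)(W) are all W)
(4,1): L (options (1,1)(W), (0,1)(W), (4,0)(W) are all W)
(5,1): L (options (2,1)(W), (1,1)(W), (0,1)(W), (5,0)(W) are all W)
Every other cell has at least one move into one of the L cells above, so it is W.
From (5,3), the L positions reachable in one move are: (2,3), (1,3), (0,3), (5,1). Any move reaching one of these is winning.

Move to (2,3).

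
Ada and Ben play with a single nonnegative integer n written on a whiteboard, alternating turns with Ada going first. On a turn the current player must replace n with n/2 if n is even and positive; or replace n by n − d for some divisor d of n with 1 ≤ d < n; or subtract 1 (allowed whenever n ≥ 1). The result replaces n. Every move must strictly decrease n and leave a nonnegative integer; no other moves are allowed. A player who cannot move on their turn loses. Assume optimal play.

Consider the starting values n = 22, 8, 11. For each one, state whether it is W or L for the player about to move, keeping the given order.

Positions with no move are L. A position that does have a move is losing for the player to move precisely when every available move leads to a winning position for the opponent. Fill in the labels:
n=0: no move → L
n=1: can move to 0, which is L ⇒ W
n=2: the only move is to 1(W), a W ⇒ L
n=3: can move to 2, which is L ⇒ W
n=4: can move to 2, which is L ⇒ W
n=5: the only move is to 4(W), a W ⇒ L
n=6: can move to 5, which is L ⇒ W
n=7: the only move is to 6(W), a W ⇒ L
n=8: can move to 7, which is L ⇒ W
n=9: moves to 6(W), 8(W); every one is W ⇒ L
n=10: can move to 5, which is L ⇒ W
n=11: the only move is to 10(W), a W ⇒ L
n=12: can move to 9, which is L ⇒ W
n=13: the only move is to 12(W), a W ⇒ L
n=14: can move to 7, which is L ⇒ W
n=15: moves to 10(W), 12(W), 14(W); every one is W ⇒ L
n=16: can move to 15, which is L ⇒ W
n=17: the only move is to 16(W), a W ⇒ L
n=18: can move to 9, which is L ⇒ W
n=19: the only move is to 18(W), a W ⇒ L
n=20: can move to 15, which is L ⇒ W
n=21: moves to 14(W), 18(W), 20(W); every one is W ⇒ L
n=22: can move to 11, which is L ⇒ W

22: W, 8: W, 11: L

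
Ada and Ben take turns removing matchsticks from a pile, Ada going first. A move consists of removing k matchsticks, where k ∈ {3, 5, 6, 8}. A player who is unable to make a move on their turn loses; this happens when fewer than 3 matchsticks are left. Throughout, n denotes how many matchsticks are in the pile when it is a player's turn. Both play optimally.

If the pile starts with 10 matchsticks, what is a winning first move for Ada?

Label each position W (a win for the player to move) or L (a loss). A position with no legal move is L; any other position is W exactly when some move reaches an L, and L when every move reaches a W.
n=0: no move → L
n=1: no move → L
n=2: no move → L
n=3: W (go to 0, an L position)
n=4: W (go to 1, an L position)
n=5: W (go to 2, an L position)
n=6: W (go to 1, an L position)
n=7: W (go to 2, an L position)
n=8: W (go to 2, an L position)
n=9: W (go to 1, an L position)
n=10: W (go to 2, an L position)
From 10, the L positions reachable in one move are: 2.

Remove 8, leaving 2.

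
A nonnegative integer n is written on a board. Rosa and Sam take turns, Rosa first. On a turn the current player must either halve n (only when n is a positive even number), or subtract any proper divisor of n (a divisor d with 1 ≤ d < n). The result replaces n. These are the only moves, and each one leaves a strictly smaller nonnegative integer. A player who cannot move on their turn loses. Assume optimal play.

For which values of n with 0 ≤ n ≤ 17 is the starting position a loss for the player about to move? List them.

0, 1, 3, 5, 7, 9, 11, 13, 15, 17

Label each position W (a win for the player to move) or L (a loss). A position with no legal move is L; any other position is W exactly when some move reaches an L, and L when every move reaches a W.
n=0: no move → L
n=1: no move → L
n=2: →1(L), so W
n=3: →2(W) only, which is W, so L
n=4: →3(L), so W
n=5: →4(W) only, which is W, so L
n=6: →3(L), so W
n=7: →6(W) only, which is W, so L
n=8: →7(L), so W
n=9: →6(W), 8(W) — all W, so L
n=10: →5(L), so W
n=11: →10(W) only, which is W, so L
n=12: →9(L), so W
n=13: →12(W) only, which is W, so L
n=14: →7(L), so W
n=15: →10(W), 12(W), 14(W) — all W, so L
n=16: →15(L), so W
n=17: →16(W) only, which is W, so L
Reading off the rows marked L gives the requested list; there are 10 such values of n.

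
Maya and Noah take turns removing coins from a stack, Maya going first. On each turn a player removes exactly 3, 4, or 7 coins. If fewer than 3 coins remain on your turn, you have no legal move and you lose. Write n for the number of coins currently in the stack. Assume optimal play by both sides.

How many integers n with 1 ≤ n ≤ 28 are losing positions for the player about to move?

8

Classify positions by backward induction: terminal positions (no move available) are L. From any other position, the mover wins iff some move reaches an L.
n=0: no move → L
n=1: no move → L
n=2: no move → L
n=3: W (go to 0, an L position)
n=4: W (go to 1, an L position)
n=5: W (go to 2, an L position)
n=6: W (go to 2, an L position)
n=7: W (go to 0, an L position)
n=8: W (go to 1, an L position)
n=9: W (go to 2, an L position)
n=10: L (options 7(W), 6(W), 3(W) are all W)
n=11: L (options 8(W), 7(W), 4(W) are all W)
n=12: L (options 9(W), 8(W), 5(W) are all W)
n=13: W (go to 10, an L position)
n=14: W (go to 11, an L position)
n=15: W (go to 12, an L position)
n=16: W (go to 12, an L position)
n=17: W (go to 10, an L position)
n=18: W (go to 11, an L position)
n=19: W (go to 12, an L position)
n=20: L (options 17(W), 16(W), 13(W) are all W)
n=21: L (options 18(W), 17(W), 14(W) are all W)
n=22: L (options 19(W), 18(W), 15(W) are all W)
n=23: W (go to 20, an L position)
n=24: W (go to 21, an L position)
n=25: W (go to 22, an L position)
n=26: W (go to 22, an L position)
n=27: W (go to 20, an L position)
n=28: W (go to 21, an L position)
L entries with 1 ≤ n ≤ 28 (n=0 is outside the asked range and is not counted): n = 1, 2, 10, 11, 12, 20, 21, 22; that makes 8.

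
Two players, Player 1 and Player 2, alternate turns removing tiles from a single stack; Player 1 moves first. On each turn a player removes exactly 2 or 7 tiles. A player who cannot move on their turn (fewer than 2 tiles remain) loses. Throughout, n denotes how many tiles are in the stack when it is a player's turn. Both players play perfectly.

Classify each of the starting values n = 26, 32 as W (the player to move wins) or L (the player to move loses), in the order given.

26: W, 32: L

Work bottom-up. With no move the player to move loses. Otherwise the position is W if at least one move leads to an L position for the opponent, and L if every move leads to a W.
n=0: no move → L
n=1: no move → L
n=2: can move to 0, which is L ⇒ W
n=3: can move to 1, which is L ⇒ W
n=4: the only move is to 2(W), a W ⇒ L
n=5: the only move is to 3(W), a W ⇒ L
n=6: can move to 4, which is L ⇒ W
n=7: can move to 5, which is L ⇒ W
n=8: can move to 1, which is L ⇒ W
n=9: moves to 7(W), 2(W); every one is W ⇒ L
n=10: moves to 8(W), 3(W); every one is W ⇒ L
n=11: can move to 9, which is L ⇒ W
n=12: can move to 10, which is L ⇒ W
n=13: moves to 11(W), 6(W); every one is W ⇒ L
n=14: moves to 12(W), 7(W); every one is W ⇒ L
n=15: can move to 13, which is L ⇒ W
n=16: can move to 14, which is L ⇒ W
n=17: can move to 10, which is L ⇒ W
n=18: moves to 16(W), 11(W); every one is W ⇒ L
n=19: moves to 17(W), 12(W); every one is W ⇒ L
n=20: can move to 18, which is L ⇒ W
n=21: can move to 19, which is L ⇒ W
n=22: moves to 20(W), 15(W); every one is W ⇒ L
n=23: moves to 21(W), 16(W); every one is W ⇒ L
n=24: can move to 22, which is L ⇒ W
n=25: can move to 23, which is L ⇒ W
n=26: can move to 19, which is L ⇒ W
n=27: moves to 25(W), 20(W); every one is W ⇒ L
n=28: moves to 26(W), 21(W); every one is W ⇒ L
n=29: can move to 27, which is L ⇒ W
n=30: can move to 28, which is L ⇒ W
n=31: moves to 29(W), 24(W); every one is W ⇒ L
n=32: moves to 30(W), 25(W); every one is W ⇒ L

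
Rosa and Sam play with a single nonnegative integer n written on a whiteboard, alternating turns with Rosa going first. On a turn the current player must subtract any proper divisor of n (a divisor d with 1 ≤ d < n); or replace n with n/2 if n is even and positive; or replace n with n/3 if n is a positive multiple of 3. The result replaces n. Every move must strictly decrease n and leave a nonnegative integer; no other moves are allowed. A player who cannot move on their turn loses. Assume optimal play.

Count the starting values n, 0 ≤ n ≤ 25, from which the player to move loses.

12

Compute win/loss labels from the base case upward. A position with no move is L. Any other position is W if it can reach an L in one move, else L.
n=0: no move → L
n=1: no move → L
n=2: W (go to 1, an L position)
n=3: W (go to 1, an L position)
n=4: L (options 2(W), 3(W) are all W)
n=5: W (go to 4, an L position)
n=6: W (go to 4, an L position)
n=7: L (sole option 6(W) is W)
n=8: W (go to 4, an L position)
n=9: L (options 3(W), 6(W), 8(W) are all W)
n=10: W (go to 9, an L position)
n=11: L (sole option 10(W) is W)
n=12: W (go to 4, an L position)
n=13: L (sole option 12(W) is W)
n=14: W (go to 7, an L position)
n=15: L (options 5(W), 10(W), 12(W), 14(W) are all W)
n=16: W (go to 15, an L position)
n=17: L (sole option 16(W) is W)
n=18: W (go to 9, an L position)
n=19: L (sole option 18(W) is W)
n=20: W (go to 15, an L position)
n=21: W (go to 7, an L position)
n=22: W (go to 11, an L position)
n=23: L (sole option 22(W) is W)
n=24: W (go to 23, an L position)
n=25: L (options 20(W), 24(W) are all W)
L entries with 0 ≤ n ≤ 25: n = 0, 1, 4, 7, 9, 11, 13, 15, 17, 19, 23, 25; that makes 12.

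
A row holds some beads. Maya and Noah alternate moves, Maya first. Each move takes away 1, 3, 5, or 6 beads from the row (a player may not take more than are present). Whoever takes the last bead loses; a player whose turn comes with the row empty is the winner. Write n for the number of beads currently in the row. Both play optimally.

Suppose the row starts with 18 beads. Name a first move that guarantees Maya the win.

Remove 6, leaving 12.

Use the standard recursion: the mover wins at a terminal position; elsewhere, the mover wins exactly when some move hands the opponent an L position.
n=0: no move; the opponent has just taken the last bead and therefore loses → W
n=1: L (sole option 0(W) is W)
n=2: W (go to 1, an L position)
n=3: L (options 2(W), 0(W) are all W)
n=4: W (go to 3, an L position)
n=5: L (options 4(W), 2(W), 0(W) are all W)
n=6: W (go to 5, an L position)
n=7: W (go to 1, an L position)
n=8: W (go to 5, an L position)
n=9: W (go to 3, an L position)
n=10: W (go to 5, an L position)
n=11: W (go to 5, an L position)
n=12: L (options 11(W), 9(W), 7(W), 6(W) are all W)
n=13: W (go to 12, an L position)
n=14: L (options 13(W), 11(W), 9(W), 8(W) are all W)
n=15: W (go to 14, an L position)
n=16: L (options 15(W), 13(W), 11(W), 10(W) are all W)
n=17: W (go to 16, an L position)
n=18: W (go to 12, an L position)
From 18, the L positions reachable in one move are: 12.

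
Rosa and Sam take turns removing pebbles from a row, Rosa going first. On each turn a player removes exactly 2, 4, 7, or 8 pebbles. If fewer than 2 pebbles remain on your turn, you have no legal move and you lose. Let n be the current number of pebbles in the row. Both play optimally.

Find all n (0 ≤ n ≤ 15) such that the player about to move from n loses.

Classify positions by backward induction: terminal positions (no move available) are L. From any other position, the mover wins iff some move reaches an L.
n=0: no move → L
n=1: no move → L
n=2: can move to 0, which is L ⇒ W
n=3: can move to 1, which is L ⇒ W
n=4: can move to 0, which is L ⇒ W
n=5: can move to 1, which is L ⇒ W
n=6: moves to 4(W), 2(W); every one is W ⇒ L
n=7: can move to 0, which is L ⇒ W
n=8: can move to 6, which is L ⇒ W
n=9: can move to 1, which is L ⇒ W
n=10: can move to 6, which is L ⇒ W
n=11: moves to 9(W), 7(W), 4(W), 3(W); every one is W ⇒ L
n=12: moves to 10(W), 8(W), 5(W), 4(W); every one is W ⇒ L
n=13: can move to 11, which is L ⇒ W
n=14: can move to 12, which is L ⇒ W
n=15: can move to 11, which is L ⇒ W
Reading off the rows marked L gives the requested list; there are 5 such values of n.

0, 1, 6, 11, 12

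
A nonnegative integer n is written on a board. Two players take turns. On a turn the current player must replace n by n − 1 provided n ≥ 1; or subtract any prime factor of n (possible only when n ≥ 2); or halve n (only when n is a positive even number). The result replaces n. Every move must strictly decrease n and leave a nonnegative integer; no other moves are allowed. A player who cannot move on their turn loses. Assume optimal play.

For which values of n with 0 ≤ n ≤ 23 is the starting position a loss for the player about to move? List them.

Use the standard recursion: the mover loses at a terminal position; elsewhere, the mover wins exactly when some move hands the opponent an L position.
n=0: no move → L
n=1: W (go to 0, an L position)
n=2: W (go to 0, an L position)
n=3: W (go to 0, an L position)
n=4: L (options 2(W), 3(W) are all W)
n=5: W (go to 0, an L position)
n=6: W (go to 4, an L position)
n=7: W (go to 0, an L position)
n=8: W (go to 4, an L position)
n=9: L (options 6(W), 8(W) are all W)
n=10: W (go to 9, an L position)
n=11: W (go to 0, an L position)
n=12: W (go to 9, an L position)
n=13: W (go to 0, an L position)
n=14: L (options 7(W), 12(W), 13(W) are all W)
n=15: W (go to 14, an L position)
n=16: W (go to 14, an L position)
n=17: W (go to 0, an L position)
n=18: W (go to 9, an L position)
n=19: W (go to 0, an L position)
n=20: L (options 10(W), 15(W), 18(W), 19(W) are all W)
n=21: W (go to 14, an L position)
n=22: W (go to 20, an L position)
n=23: W (go to 0, an L position)
The losing starting values of n are exactly the entries labelled L in this table (5 of them).

0, 4, 9, 14, 20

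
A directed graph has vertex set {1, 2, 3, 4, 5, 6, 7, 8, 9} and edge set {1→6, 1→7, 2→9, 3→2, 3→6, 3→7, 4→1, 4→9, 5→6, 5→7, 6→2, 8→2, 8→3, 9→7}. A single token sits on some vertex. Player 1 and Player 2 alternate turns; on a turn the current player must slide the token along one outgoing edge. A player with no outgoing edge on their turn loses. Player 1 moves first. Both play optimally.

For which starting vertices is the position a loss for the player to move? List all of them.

2, 4, 7

Positions with no move are L. A position that does have a move is losing for the player to move precisely when every available move leads to a winning position for the opponent. Fill in the labels:
Every edge goes from a vertex to one that appears earlier in the order 7, 9, 2, 6, 3, 1, 8, 5, 4, so processing vertices in that order labels each vertex after all of its successors.
7: no outgoing edge → L
9: reaches L-position 7 → W
2: only reaches 9(W), which is W → L
6: reaches L-position 2 → W
3: reaches L-position 2 → W
1: reaches L-position 7 → W
8: reaches L-position 2 → W
5: reaches L-position 7 → W
4: only reaches 1(W), 9(W), all W → L
Reading off the rows marked L gives the requested list; there are 3 such vertices.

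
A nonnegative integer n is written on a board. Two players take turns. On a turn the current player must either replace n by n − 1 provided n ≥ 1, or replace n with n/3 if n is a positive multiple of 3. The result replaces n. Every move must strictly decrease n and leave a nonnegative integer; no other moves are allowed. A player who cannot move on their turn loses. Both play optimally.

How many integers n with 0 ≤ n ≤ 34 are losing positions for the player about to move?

Work bottom-up. With no move the player to move loses. Otherwise the position is W if at least one move leads to an L position for the opponent, and L if every move leads to a W.
n=0: no move → L
n=1: →0(L), so W
n=2: →1(W) only, which is W, so L
n=3: →2(L), so W
n=4: →3(W) only, which is W, so L
n=5: →4(L), so W
n=6: →2(L), so W
n=7: →6(W) only, which is W, so L
n=8: →7(L), so W
n=9: →3(W), 8(W) — all W, so L
n=10: →9(L), so W
n=11: →10(W) only, which is W, so L
n=12: →4(L), so W
n=13: →12(W) only, which is W, so L
n=14: →13(L), so W
n=15: →5(W), 14(W) — all W, so L
n=16: →15(L), so W
n=17: →16(W) only, which is W, so L
n=18: →17(L), so W
n=19: →18(W) only, which is W, so L
n=20: →19(L), so W
n=21: →7(L), so W
n=22: →21(W) only, which is W, so L
n=23: →22(L), so W
n=24: →8(W), 23(W) — all W, so L
n=25: →24(L), so W
n=26: →25(W) only, which is W, so L
n=27: →9(L), so W
n=28: →27(W) only, which is W, so L
n=29: →28(L), so W
n=30: →10(W), 29(W) — all W, so L
n=31: →30(L), so W
n=32: →31(W) only, which is W, so L
n=33: →11(L), so W
n=34: →33(W) only, which is W, so L
L entries with 0 ≤ n ≤ 34: n = 0, 2, 4, 7, 9, 11, 13, 15, 17, 19, 22, 24, 26, 28, 30, 32, 34; that makes 17.

17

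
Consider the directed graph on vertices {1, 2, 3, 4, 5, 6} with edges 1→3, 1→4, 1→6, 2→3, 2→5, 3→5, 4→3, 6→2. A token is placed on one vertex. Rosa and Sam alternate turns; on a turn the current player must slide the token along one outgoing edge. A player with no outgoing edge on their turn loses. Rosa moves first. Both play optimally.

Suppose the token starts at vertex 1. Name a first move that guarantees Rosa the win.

Use the standard recursion: the mover loses at a terminal position; elsewhere, the mover wins exactly when some move hands the opponent an L position.
Every edge goes from a vertex to one that appears earlier in the order 5, 3, 2, 6, 4, 1, so processing vertices in that order labels each vertex after all of its successors.
5: no outgoing edge → L
3: can move to 5, which is L ⇒ W
2: can move to 5, which is L ⇒ W
6: the only move is to 2(W), a W ⇒ L
4: the only move is to 3(W), a W ⇒ L
1: can move to 4, which is L ⇒ W
From 1, the L positions reachable in one move are: 4, 6. Any move reaching one of these is winning.

Move to 4.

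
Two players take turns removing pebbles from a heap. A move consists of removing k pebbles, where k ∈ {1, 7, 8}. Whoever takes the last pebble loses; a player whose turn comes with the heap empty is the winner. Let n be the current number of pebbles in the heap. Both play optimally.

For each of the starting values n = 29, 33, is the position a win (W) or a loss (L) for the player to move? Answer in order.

Label each position W (a win for the player to move) or L (a loss). A position with no legal move is W; any other position is W exactly when some move reaches an L, and L when every move reaches a W.
n=0: no move; the opponent has just taken the last pebble and therefore loses → W
n=1: →0(W) only, which is W, so L
n=2: →1(L), so W
n=3: →2(W) only, which is W, so L
n=4: →3(L), so W
n=5: →4(W) only, which is W, so L
n=6: →5(L), so W
n=7: →6(W), 0(W) — all W, so L
n=8: →7(L), so W
n=9: →1(L), so W
n=10: →3(L), so W
n=11: →3(L), so W
n=12: →5(L), so W
n=13: →5(L), so W
n=14: →7(L), so W
n=15: →7(L), so W
n=16: →15(W), 9(W), 8(W) — all W, so L
n=17: →16(L), so W
n=18: →17(W), 11(W), 10(W) — all W, so L
n=19: →18(L), so W
n=20: →19(W), 13(W), 12(W) — all W, so L
n=21: →20(L), so W
n=22: →21(W), 15(W), 14(W) — all W, so L
n=23: →22(L), so W
n=24: →16(L), so W
n=25: →18(L), so W
n=26: →18(L), so W
n=27: →20(L), so W
n=28: →20(L), so W
n=29: →22(L), so W
n=30: →22(L), so W
n=31: →30(W), 24(W), 23(W) — all W, so L
n=32: →31(L), so W
n=33: →32(W), 26(W), 25(W) — all W, so L

29: W, 33: L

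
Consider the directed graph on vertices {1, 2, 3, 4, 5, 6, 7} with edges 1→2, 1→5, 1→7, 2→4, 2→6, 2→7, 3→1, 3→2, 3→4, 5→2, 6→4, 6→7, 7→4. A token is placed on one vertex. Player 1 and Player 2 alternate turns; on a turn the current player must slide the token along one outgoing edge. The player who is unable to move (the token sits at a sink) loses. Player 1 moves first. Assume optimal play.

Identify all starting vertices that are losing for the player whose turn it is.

4, 5

Classify positions by backward induction: terminal positions (no move available) are L. From any other position, the mover wins iff some move reaches an L.
Every edge goes from a vertex to one that appears earlier in the order 4, 7, 6, 2, 5, 1, 3, so processing vertices in that order labels each vertex after all of its successors.
4: no outgoing edge → L
7: →4(L), so W
6: →4(L), so W
2: →4(L), so W
5: →2(W) only, which is W, so L
1: →5(L), so W
3: →4(L), so W
Reading off the rows marked L gives the requested list; there are 2 such vertices.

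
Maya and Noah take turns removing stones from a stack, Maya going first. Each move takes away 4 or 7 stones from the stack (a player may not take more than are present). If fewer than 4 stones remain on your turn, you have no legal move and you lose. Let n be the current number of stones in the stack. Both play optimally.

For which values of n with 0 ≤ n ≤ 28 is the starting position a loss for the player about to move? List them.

0, 1, 2, 3, 11, 12, 13, 14, 22, 23, 24, 25

Use the standard recursion: the mover loses at a terminal position; elsewhere, the mover wins exactly when some move hands the opponent an L position.
n=0: no move → L
n=1: no move → L
n=2: no move → L
n=3: no move → L
n=4: reaches L-position 0 → W
n=5: reaches L-position 1 → W
n=6: reaches L-position 2 → W
n=7: reaches L-position 3 → W
n=8: reaches L-position 1 → W
n=9: reaches L-position 2 → W
n=10: reaches L-position 3 → W
n=11: only reaches 7(W), 4(W), all W → L
n=12: only reaches 8(W), 5(W), all W → L
n=13: only reaches 9(W), 6(W), all W → L
n=14: only reaches 10(W), 7(W), all W → L
n=15: reaches L-position 11 → W
n=16: reaches L-position 12 → W
n=17: reaches L-position 13 → W
n=18: reaches L-position 14 → W
n=19: reaches L-position 12 → W
n=20: reaches L-position 13 → W
n=21: reaches L-position 14 → W
n=22: only reaches 18(W), 15(W), all W → L
n=23: only reaches 19(W), 16(W), all W → L
n=24: only reaches 20(W), 17(W), all W → L
n=25: only reaches 21(W), 18(W), all W → L
n=26: reaches L-position 22 → W
n=27: reaches L-position 23 → W
n=28: reaches L-position 24 → W
The losing starting values of n are exactly the entries labelled L in this table (12 of them).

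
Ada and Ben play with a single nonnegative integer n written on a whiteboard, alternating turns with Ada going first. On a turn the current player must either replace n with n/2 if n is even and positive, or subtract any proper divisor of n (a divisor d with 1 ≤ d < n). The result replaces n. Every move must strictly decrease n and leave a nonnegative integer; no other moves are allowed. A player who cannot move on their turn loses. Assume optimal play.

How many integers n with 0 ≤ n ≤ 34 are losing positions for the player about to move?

Use the standard recursion: the mover loses at a terminal position; elsewhere, the mover wins exactly when some move hands the opponent an L position.
n=0: no move → L
n=1: no move → L
n=2: W (go to 1, an L position)
n=3: L (sole option 2(W) is W)
n=4: W (go to 3, an L position)
n=5: L (sole option 4(W) is W)
n=6: W (go to 3, an L position)
n=7: L (sole option 6(W) is W)
n=8: W (go to 7, an L position)
n=9: L (options 6(W), 8(W) are all W)
n=10: W (go to 5, an L position)
n=11: L (sole option 10(W) is W)
n=12: W (go to 9, an L position)
n=13: L (sole option 12(W) is W)
n=14: W (go to 7, an L position)
n=15: L (options 10(W), 12(W), 14(W) are all W)
n=16: W (go to 15, an L position)
n=17: L (sole option 16(W) is W)
n=18: W (go to 9, an L position)
n=19: L (sole option 18(W) is W)
n=20: W (go to 15, an L position)
n=21: L (options 14(W), 18(W), 20(W) are all W)
n=22: W (go to 11, an L position)
n=23: L (sole option 22(W) is W)
n=24: W (go to 21, an L position)
n=25: L (options 20(W), 24(W) are all W)
n=26: W (go to 13, an L position)
n=27: L (options 18(W), 24(W), 26(W) are all W)
n=28: W (go to 21, an L position)
n=29: L (sole option 28(W) is W)
n=30: W (go to 15, an L position)
n=31: L (sole option 30(W) is W)
n=32: W (go to 31, an L position)
n=33: L (options 22(W), 30(W), 32(W) are all W)
n=34: W (go to 17, an L position)
L entries with 0 ≤ n ≤ 34: n = 0, 1, 3, 5, 7, 9, 11, 13, 15, 17, 19, 21, 23, 25, 27, 29, 31, 33; that makes 18.

18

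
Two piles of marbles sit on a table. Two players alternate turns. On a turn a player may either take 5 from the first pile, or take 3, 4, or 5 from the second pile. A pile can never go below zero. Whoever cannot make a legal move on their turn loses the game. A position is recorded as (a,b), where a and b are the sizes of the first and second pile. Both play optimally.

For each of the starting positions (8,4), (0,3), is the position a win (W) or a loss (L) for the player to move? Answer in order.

Positions with no move are L. A position that does have a move is losing for the player to move precisely when every available move leads to a winning position for the opponent. Fill in the labels:
No move ever increases a pile, so every position that can arise here has a ≤ 8 and b ≤ 4; it is enough to label the cells with 0 ≤ a ≤ 8 and 0 ≤ b ≤ 4.
Every move lowers a or b (never raises either), so fill the grid row by row in increasing a, and left to right within a row: each cell's successors are then already labelled.
      b=0  b=1  b=2  b=3  b=4
a=0:    L    L    L    W    W
a=1:    L    L    L    W    W
a=2:    L    L    L    W    W
a=3:    L    L    L    W    W
a=4:    L    L    L    W    W
a=5:    W    W    W    L    L
a=6:    W    W    W    L    L
a=7:    W    W    W    L    L
a=8:    W    W    W    L    L
Cells with no legal move (terminal, hence L): (0,0), (0,1), (0,2), (1,0), (1,1), (1,2), (2,0), (2,1), (2,2), (3,0), (3,1), (3,2), (4,0), (4,1), (4,2).
The remaining L cells, each justified by listing all of its moves:
(5,3): only reaches (0,3)(W), (5,0)(W), all W → L
(5,4): only reaches (0,4)(W), (5,1)(W), (5,0)(W), all W → L
(6,3): only reaches (1,3)(W), (6,0)(W), all W → L
(6,4): only reaches (1,4)(W), (6,1)(W), (6,0)(W), all W → L
(7,3): only reaches (2,3)(W), (7,0)(W), all W → L
(7,4): only reaches (2,4)(W), (7,1)(W), (7,0)(W), all W → L
(8,3): only reaches (3,3)(W), (8,0)(W), all W → L
(8,4): only reaches (3,4)(W), (8,1)(W), (8,0)(W), all W → L
Every other cell has at least one move into one of the L cells above, so it is W.
(8,4): one of the L cells justified above, so L
(0,3): the move to (0,0) reaches an L cell, so W

(8,4): L, (0,3): W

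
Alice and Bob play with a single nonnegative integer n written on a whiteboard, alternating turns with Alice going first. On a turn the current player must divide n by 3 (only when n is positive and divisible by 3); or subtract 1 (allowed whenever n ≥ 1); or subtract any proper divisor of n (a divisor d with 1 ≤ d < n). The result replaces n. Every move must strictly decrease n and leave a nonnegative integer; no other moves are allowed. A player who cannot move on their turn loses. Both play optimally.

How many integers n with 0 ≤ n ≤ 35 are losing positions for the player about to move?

Build the W/L table. Terminal = L. A non-terminal position is W if it has a move to some L; otherwise it is L.
n=0: no move → L
n=1: W (go to 0, an L position)
n=2: L (sole option 1(W) is W)
n=3: W (go to 2, an L position)
n=4: W (go to 2, an L position)
n=5: L (sole option 4(W) is W)
n=6: W (go to 2, an L position)
n=7: L (sole option 6(W) is W)
n=8: W (go to 7, an L position)
n=9: L (options 3(W), 6(W), 8(W) are all W)
n=10: W (go to 5, an L position)
n=11: L (sole option 10(W) is W)
n=12: W (go to 9, an L position)
n=13: L (sole option 12(W) is W)
n=14: W (go to 7, an L position)
n=15: W (go to 5, an L position)
n=16: L (options 8(W), 12(W), 14(W), 15(W) are all W)
n=17: W (go to 16, an L position)
n=18: W (go to 9, an L position)
n=19: L (sole option 18(W) is W)
n=20: W (go to 16, an L position)
n=21: W (go to 7, an L position)
n=22: W (go to 11, an L position)
n=23: L (sole option 22(W) is W)
n=24: W (go to 16, an L position)
n=25: L (options 20(W), 24(W) are all W)
n=26: W (go to 13, an L position)
n=27: W (go to 9, an L position)
n=28: L (options 14(W), 21(W), 24(W), 26(W), 27(W) are all W)
n=29: W (go to 28, an L position)
n=30: W (go to 25, an L position)
n=31: L (sole option 30(W) is W)
n=32: W (go to 16, an L position)
n=33: W (go to 11, an L position)
n=34: L (options 17(W), 32(W), 33(W) are all W)
n=35: W (go to 28, an L position)
L entries with 0 ≤ n ≤ 35: n = 0, 2, 5, 7, 9, 11, 13, 16, 19, 23, 25, 28, 31, 34; that makes 14.

14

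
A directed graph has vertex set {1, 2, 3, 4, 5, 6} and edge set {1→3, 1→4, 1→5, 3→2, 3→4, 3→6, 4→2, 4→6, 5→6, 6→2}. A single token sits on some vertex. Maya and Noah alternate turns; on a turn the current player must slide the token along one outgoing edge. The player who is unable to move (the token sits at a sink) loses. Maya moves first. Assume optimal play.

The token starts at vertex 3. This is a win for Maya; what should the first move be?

Move to 2.

Use the standard recursion: the mover loses at a terminal position; elsewhere, the mover wins exactly when some move hands the opponent an L position.
Every edge goes from a vertex to one that appears earlier in the order 2, 6, 4, 5, 3, 1, so processing vertices in that order labels each vertex after all of its successors.
2: no outgoing edge → L
6: reaches L-position 2 → W
4: reaches L-position 2 → W
5: only reaches 6(W), which is W → L
3: reaches L-position 2 → W
1: reaches L-position 5 → W
From 3, the L positions reachable in one move are: 2.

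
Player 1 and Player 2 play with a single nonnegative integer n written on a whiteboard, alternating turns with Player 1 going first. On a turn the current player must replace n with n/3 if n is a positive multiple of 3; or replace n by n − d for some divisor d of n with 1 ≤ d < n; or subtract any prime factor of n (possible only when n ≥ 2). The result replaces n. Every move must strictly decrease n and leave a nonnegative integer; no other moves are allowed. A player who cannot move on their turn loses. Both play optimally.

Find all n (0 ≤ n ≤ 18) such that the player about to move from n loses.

Work bottom-up. With no move the player to move loses. Otherwise the position is W if at least one move leads to an L position for the opponent, and L if every move leads to a W.
n=0: no move → L
n=1: no move → L
n=2: can move to 0, which is L ⇒ W
n=3: can move to 0, which is L ⇒ W
n=4: moves to 2(W), 3(W); every one is W ⇒ L
n=5: can move to 0, which is L ⇒ W
n=6: can move to 4, which is L ⇒ W
n=7: can move to 0, which is L ⇒ W
n=8: can move to 4, which is L ⇒ W
n=9: moves to 3(W), 6(W), 8(W); every one is W ⇒ L
n=10: can move to 9, which is L ⇒ W
n=11: can move to 0, which is L ⇒ W
n=12: can move to 4, which is L ⇒ W
n=13: can move to 0, which is L ⇒ W
n=14: moves to 7(W), 12(W), 13(W); every one is W ⇒ L
n=15: can move to 14, which is L ⇒ W
n=16: can move to 14, which is L ⇒ W
n=17: can move to 0, which is L ⇒ W
n=18: can move to 9, which is L ⇒ W
The losing starting values of n are exactly the entries labelled L in this table (5 of them).

0, 1, 4, 9, 14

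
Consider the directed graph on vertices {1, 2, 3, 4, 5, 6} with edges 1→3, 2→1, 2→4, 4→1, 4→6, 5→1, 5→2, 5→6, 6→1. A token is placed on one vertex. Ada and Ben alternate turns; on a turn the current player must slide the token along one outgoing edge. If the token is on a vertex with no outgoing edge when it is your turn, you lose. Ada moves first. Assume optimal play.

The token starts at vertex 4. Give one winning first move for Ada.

Use the standard recursion: the mover loses at a terminal position; elsewhere, the mover wins exactly when some move hands the opponent an L position.
Every edge goes from a vertex to one that appears earlier in the order 3, 1, 6, 4, 2, 5, so processing vertices in that order labels each vertex after all of its successors.
3: no outgoing edge → L
1: W (go to 3, an L position)
6: L (sole option 1(W) is W)
4: W (go to 6, an L position)
2: L (options 4(W), 1(W) are all W)
5: W (go to 2, an L position)
From 4, the L positions reachable in one move are: 6.

Move to 6.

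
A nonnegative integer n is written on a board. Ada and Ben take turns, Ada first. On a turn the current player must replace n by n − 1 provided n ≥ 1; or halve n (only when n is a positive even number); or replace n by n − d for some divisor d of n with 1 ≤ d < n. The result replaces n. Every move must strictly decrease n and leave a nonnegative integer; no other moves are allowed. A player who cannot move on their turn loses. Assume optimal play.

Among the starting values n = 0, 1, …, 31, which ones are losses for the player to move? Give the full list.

Label each position W (a win for the player to move) or L (a loss). A position with no legal move is L; any other position is W exactly when some move reaches an L, and L when every move reaches a W.
n=0: no move → L
n=1: →0(L), so W
n=2: →1(W) only, which is W, so L
n=3: →2(L), so W
n=4: →2(L), so W
n=5: →4(W) only, which is W, so L
n=6: →5(L), so W
n=7: →6(W) only, which is W, so L
n=8: →7(L), so W
n=9: →6(W), 8(W) — all W, so L
n=10: →5(L), so W
n=11: →10(W) only, which is W, so L
n=12: →9(L), so W
n=13: →12(W) only, which is W, so L
n=14: →7(L), so W
n=15: →10(W), 12(W), 14(W) — all W, so L
n=16: →15(L), so W
n=17: →16(W) only, which is W, so L
n=18: →9(L), so W
n=19: →18(W) only, which is W, so L
n=20: →15(L), so W
n=21: →14(W), 18(W), 20(W) — all W, so L
n=22: →11(L), so W
n=23: →22(W) only, which is W, so L
n=24: →21(L), so W
n=25: →20(W), 24(W) — all W, so L
n=26: →13(L), so W
n=27: →18(W), 24(W), 26(W) — all W, so L
n=28: →21(L), so W
n=29: →28(W) only, which is W, so L
n=30: →15(L), so W
n=31: →30(W) only, which is W, so L
The losing starting values of n are exactly the entries labelled L in this table (16 of them).

0, 2, 5, 7, 9, 11, 13, 15, 17, 19, 21, 23, 25, 27, 29, 31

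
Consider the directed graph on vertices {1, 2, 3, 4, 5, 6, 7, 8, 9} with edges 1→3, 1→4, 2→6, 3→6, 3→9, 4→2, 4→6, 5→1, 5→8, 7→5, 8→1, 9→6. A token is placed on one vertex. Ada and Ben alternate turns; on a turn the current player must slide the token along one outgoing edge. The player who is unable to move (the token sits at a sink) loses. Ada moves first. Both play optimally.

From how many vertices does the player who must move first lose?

3

Label each position W (a win for the player to move) or L (a loss). A position with no legal move is L; any other position is W exactly when some move reaches an L, and L when every move reaches a W.
Every edge goes from a vertex to one that appears earlier in the order 6, 9, 2, 4, 3, 1, 8, 5, 7, so processing vertices in that order labels each vertex after all of its successors.
6: no outgoing edge → L
9: W (go to 6, an L position)
2: W (go to 6, an L position)
4: W (go to 6, an L position)
3: W (go to 6, an L position)
1: L (options 3(W), 4(W) are all W)
8: W (go to 1, an L position)
5: W (go to 1, an L position)
7: L (sole option 5(W) is W)
The L vertices are 1, 6, 7; that is 3 in all.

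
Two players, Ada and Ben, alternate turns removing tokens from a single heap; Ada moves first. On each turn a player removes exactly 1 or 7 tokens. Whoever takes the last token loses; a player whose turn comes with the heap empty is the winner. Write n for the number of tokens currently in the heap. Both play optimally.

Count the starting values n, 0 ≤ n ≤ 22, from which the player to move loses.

11

Build the W/L table. Terminal = W. A non-terminal position is W if it has a move to some L; otherwise it is L.
n=0: no move; the opponent has just taken the last token and therefore loses → W
n=1: only reaches 0(W), which is W → L
n=2: reaches L-position 1 → W
n=3: only reaches 2(W), which is W → L
n=4: reaches L-position 3 → W
n=5: only reaches 4(W), which is W → L
n=6: reaches L-position 5 → W
n=7: only reaches 6(W), 0(W), all W → L
n=8: reaches L-position 7 → W
n=9: only reaches 8(W), 2(W), all W → L
n=10: reaches L-position 9 → W
n=11: only reaches 10(W), 4(W), all W → L
n=12: reaches L-position 11 → W
n=13: only reaches 12(W), 6(W), all W → L
n=14: reaches L-position 13 → W
n=15: only reaches 14(W), 8(W), all W → L
n=16: reaches L-position 15 → W
n=17: only reaches 16(W), 10(W), all W → L
n=18: reaches L-position 17 → W
n=19: only reaches 18(W), 12(W), all W → L
n=20: reaches L-position 19 → W
n=21: only reaches 20(W), 14(W), all W → L
n=22: reaches L-position 21 → W
L entries with 0 ≤ n ≤ 22: n = 1, 3, 5, 7, 9, 11, 13, 15, 17, 19, 21; that makes 11.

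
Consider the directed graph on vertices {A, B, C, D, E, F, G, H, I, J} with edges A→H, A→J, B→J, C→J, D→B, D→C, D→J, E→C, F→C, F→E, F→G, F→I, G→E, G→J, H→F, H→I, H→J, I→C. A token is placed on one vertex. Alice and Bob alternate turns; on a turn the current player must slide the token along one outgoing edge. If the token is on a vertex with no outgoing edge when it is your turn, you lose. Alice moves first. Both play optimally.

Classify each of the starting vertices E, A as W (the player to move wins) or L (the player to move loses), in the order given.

Compute win/loss labels from the base case upward. A position with no move is L. Any other position is W if it can reach an L in one move, else L.
Every edge goes from a vertex to one that appears earlier in the order J, C, I, E, G, F, H, A, B, D, so processing vertices in that order labels each vertex after all of its successors.
J: no outgoing edge → L
C: can move to J, which is L ⇒ W
I: the only move is to C(W), a W ⇒ L
E: the only move is to C(W), a W ⇒ L
G: can move to E, which is L ⇒ W
F: can move to E, which is L ⇒ W
H: can move to I, which is L ⇒ W
A: can move to J, which is L ⇒ W
B: can move to J, which is L ⇒ W
D: can move to J, which is L ⇒ W

E: L, A: W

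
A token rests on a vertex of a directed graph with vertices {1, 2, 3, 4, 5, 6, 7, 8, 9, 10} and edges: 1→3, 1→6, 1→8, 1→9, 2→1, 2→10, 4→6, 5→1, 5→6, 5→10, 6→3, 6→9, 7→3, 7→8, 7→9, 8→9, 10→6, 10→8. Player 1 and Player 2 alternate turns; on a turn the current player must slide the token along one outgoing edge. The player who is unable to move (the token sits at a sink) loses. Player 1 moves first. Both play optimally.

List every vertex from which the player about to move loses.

3, 4, 9, 10

Positions with no move are L. A position that does have a move is losing for the player to move precisely when every available move leads to a winning position for the opponent. Fill in the labels:
Every edge goes from a vertex to one that appears earlier in the order 3, 9, 6, 8, 1, 10, 2, 5, 7, 4, so processing vertices in that order labels each vertex after all of its successors.
3: no outgoing edge → L
9: no outgoing edge → L
6: →9(L), so W
8: →9(L), so W
1: →9(L), so W
10: →8(W), 6(W) — all W, so L
2: →10(L), so W
5: →10(L), so W
7: →9(L), so W
4: →6(W) only, which is W, so L
The losing starting vertices are exactly the entries labelled L in this table (4 of them).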